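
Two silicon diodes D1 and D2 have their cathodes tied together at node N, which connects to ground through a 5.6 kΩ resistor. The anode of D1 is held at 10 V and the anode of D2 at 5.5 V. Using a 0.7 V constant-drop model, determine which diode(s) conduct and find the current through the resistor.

Only D1 conducts; I_R ≈ 1.7 mA

Assume both conduct. Then node N would need to be at both 10−0.7 = 9.3 V and 5.5−0.7 = 4.8 V, which is impossible.
Assume only D1 conducts: V_N = 10 − 0.7 = 9.3 V, so I_R = 9.3/5.6 = 1.66 mA.
Check D2: its anode-to-cathode voltage is 5.5 − 9.3 = -3.8 V < 0.7 V, so it is off. The assumption is consistent.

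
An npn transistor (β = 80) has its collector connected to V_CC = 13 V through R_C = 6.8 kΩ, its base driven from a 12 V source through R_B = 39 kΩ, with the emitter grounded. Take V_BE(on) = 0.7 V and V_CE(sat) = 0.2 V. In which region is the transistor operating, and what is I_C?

saturation; I_C ≈ 1.9 mA

Assume active: I_B = (12 − 0.7)/39 = 0.29 mA, giving I_C = β·I_B = 23.2 mA.
But then V_CE = 13 − 23.2×6.8 = -145 V < V_CE(sat) = 0.2 V — impossible in the active region.
So the transistor is saturated. With V_CE = 0.2 V, I_C = (V_CC − 0.2)/R_C = 12.8/6.8 = 1.88 mA.
Check: β·I_B = 23.2 mA > I_C = 1.88 mA, confirming saturation.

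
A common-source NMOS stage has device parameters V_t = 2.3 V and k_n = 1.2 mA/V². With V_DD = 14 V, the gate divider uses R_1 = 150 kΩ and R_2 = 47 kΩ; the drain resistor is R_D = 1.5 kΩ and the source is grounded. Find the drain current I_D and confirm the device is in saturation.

V_G = V_DD·R_2/(R_1+R_2) = 14×47/197 = 3.34 V. With the source grounded, V_GS = V_G = 3.34 V.
Assume saturation: I_D = (k_n/2)(V_GS − V_t)² = (1.2/2)×(3.34 − 2.3)² = 0.6×1.04² = 0.649 mA.
V_DS = V_DD − I_D·R_D = 14 − 0.649×1.5 = 13 V.
Saturation requires V_DS ≥ V_GS − V_t = 1.04 V; 13 ≥ 1.04 ✓.

I_D ≈ 0.65 mA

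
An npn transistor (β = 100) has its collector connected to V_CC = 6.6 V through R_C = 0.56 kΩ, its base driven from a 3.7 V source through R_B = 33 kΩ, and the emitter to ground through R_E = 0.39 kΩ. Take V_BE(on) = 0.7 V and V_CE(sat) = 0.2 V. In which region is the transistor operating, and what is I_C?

active; I_C ≈ 4.1 mA

Assume active. Base-emitter loop: I_B = (V_BB − V_BE)/(R_B + (β+1)R_E) = (3.7 − 0.7)/(33 + 101×0.39) = 0.0414 mA.
I_C = β·I_B = 100×0.0414 = 4.14 mA.
V_CE = V_CC − I_C·R_C − I_E·R_E = 6.6 − 4.14×0.56 − 4.19×0.39 = 2.65 V > V_CE(sat), so the active-region assumption holds.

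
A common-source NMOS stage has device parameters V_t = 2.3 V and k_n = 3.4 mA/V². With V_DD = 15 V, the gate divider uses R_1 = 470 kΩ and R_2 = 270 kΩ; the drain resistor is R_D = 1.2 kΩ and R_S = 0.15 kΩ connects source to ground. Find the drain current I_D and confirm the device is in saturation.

I_D ≈ 7.3 mA

V_G = V_DD·R_2/(R_1+R_2) = 15×270/740 = 5.47 V.
Assume saturation: I_D = (k_n/2)(V_GS − V_t)² with V_GS = V_G − I_D·R_S = 5.47 − 0.15·I_D.
Substituting gives 0.0382·I_D² − 2.62·I_D + 17.1 = 0, with roots I_D = 7.32 or 61.1 mA.
The root I_D = 61.1 mA gives V_GS = -3.7 V ≤ V_t, so take I_D = 7.32 mA.
Then V_GS = 4.38 V and V_DS = V_DD − I_D(R_D+R_S) = 15 − 7.32×1.35 = 5.12 V.
Saturation requires V_DS ≥ V_GS − V_t = 2.08 V; 5.12 ≥ 2.08 ✓.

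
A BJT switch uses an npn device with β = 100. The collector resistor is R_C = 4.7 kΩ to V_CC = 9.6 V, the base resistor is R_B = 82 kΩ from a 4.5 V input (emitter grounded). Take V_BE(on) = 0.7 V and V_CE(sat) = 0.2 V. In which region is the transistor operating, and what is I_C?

saturation; I_C ≈ 2 mA

Assume active: I_B = (4.5 − 0.7)/82 = 0.0463 mA, giving I_C = β·I_B = 4.63 mA.
But then V_CE = 9.6 − 4.63×4.7 = -12.2 V < V_CE(sat) = 0.2 V — impossible in the active region.
So the transistor is saturated. With V_CE = 0.2 V, I_C = (V_CC − 0.2)/R_C = 9.4/4.7 = 2 mA.
Check: β·I_B = 4.63 mA > I_C = 2 mA, confirming saturation.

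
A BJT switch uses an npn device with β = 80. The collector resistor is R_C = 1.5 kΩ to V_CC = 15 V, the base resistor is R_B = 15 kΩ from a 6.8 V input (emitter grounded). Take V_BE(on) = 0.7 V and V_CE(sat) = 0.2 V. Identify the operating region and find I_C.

saturation; I_C ≈ 9.9 mA

Assume active: I_B = (6.8 − 0.7)/15 = 0.407 mA, giving I_C = β·I_B = 32.5 mA.
But then V_CE = 15 − 32.5×1.5 = -33.8 V < V_CE(sat) = 0.2 V — impossible in the active region.
So the transistor is saturated. With V_CE = 0.2 V, I_C = (V_CC − 0.2)/R_C = 14.8/1.5 = 9.87 mA.
Check: β·I_B = 32.5 mA > I_C = 9.87 mA, confirming saturation.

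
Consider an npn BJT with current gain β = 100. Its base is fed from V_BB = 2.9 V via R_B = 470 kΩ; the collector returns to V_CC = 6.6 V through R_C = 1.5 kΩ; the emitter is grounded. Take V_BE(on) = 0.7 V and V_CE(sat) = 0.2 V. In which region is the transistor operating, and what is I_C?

active; I_C ≈ 0.47 mA

Assume active. Base-emitter loop: I_B = (V_BB − V_BE)/R_B = (2.9 − 0.7)/470 = 0.00468 mA.
I_C = β·I_B = 100×0.00468 = 0.468 mA.
V_CE = V_CC − I_C·R_C = 6.6 − 0.468×1.5 = 5.9 V > V_CE(sat), so the active-region assumption holds.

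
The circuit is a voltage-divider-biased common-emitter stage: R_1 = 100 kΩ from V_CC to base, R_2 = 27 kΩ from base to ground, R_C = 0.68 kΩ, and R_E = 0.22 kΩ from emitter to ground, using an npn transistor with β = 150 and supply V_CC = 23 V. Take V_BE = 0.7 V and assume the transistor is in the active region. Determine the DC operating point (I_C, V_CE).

I_C ≈ 12 mA, V_CE ≈ 13 V

Thevenize the base divider: V_Th = V_CC·R_2/(R_1+R_2) = 23×27/127 = 4.89 V, R_Th = R_1‖R_2 = 21.3 kΩ.
Base-emitter loop: V_Th = I_B·R_Th + V_BE + (β+1)I_B·R_E, so I_B = (4.89 − 0.7) / (21.3 + 151×0.22) = 0.0769 mA.
I_C = β·I_B = 150×0.0769 = 11.5 mA, and I_E = (β+1)I_B = 11.6 mA.
V_CE = V_CC − I_C·R_C − I_E·R_E = 23 − 11.5×0.68 − 11.6×0.22 = 12.6 V.
V_CE = 12.6 V > 0.2 V confirms active-region operation.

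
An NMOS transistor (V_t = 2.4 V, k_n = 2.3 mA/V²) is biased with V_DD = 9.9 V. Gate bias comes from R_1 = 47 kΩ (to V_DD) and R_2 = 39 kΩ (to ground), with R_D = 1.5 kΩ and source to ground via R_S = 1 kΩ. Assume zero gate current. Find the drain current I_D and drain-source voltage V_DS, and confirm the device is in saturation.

V_G = V_DD·R_2/(R_1+R_2) = 9.9×39/86 = 4.49 V.
Assume saturation: I_D = (k_n/2)(V_GS − V_t)² with V_GS = V_G − I_D·R_S = 4.49 − 1·I_D.
Substituting gives 1.15·I_D² − 5.81·I_D + 5.02 = 0, with roots I_D = 1.11 or 3.94 mA.
The root I_D = 3.94 mA gives V_GS = 0.549 V ≤ V_t, so take I_D = 1.11 mA.
Then V_GS = 3.38 V and V_DS = V_DD − I_D(R_D+R_S) = 9.9 − 1.11×2.5 = 7.13 V.
Saturation requires V_DS ≥ V_GS − V_t = 0.982 V; 7.13 ≥ 0.982 ✓.

I_D ≈ 1.1 mA, V_DS ≈ 7.1 V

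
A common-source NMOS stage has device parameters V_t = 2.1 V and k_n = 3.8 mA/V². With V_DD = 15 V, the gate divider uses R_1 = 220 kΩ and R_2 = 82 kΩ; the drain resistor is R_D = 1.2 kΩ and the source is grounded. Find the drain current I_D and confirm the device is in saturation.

V_G = V_DD·R_2/(R_1+R_2) = 15×82/302 = 4.07 V. With the source grounded, V_GS = V_G = 4.07 V.
Assume saturation: I_D = (k_n/2)(V_GS − V_t)² = (3.8/2)×(4.07 − 2.1)² = 1.9×1.97² = 7.4 mA.
V_DS = V_DD − I_D·R_D = 15 − 7.4×1.2 = 6.13 V.
Saturation requires V_DS ≥ V_GS − V_t = 1.97 V; 6.13 ≥ 1.97 ✓.

I_D ≈ 7.4 mA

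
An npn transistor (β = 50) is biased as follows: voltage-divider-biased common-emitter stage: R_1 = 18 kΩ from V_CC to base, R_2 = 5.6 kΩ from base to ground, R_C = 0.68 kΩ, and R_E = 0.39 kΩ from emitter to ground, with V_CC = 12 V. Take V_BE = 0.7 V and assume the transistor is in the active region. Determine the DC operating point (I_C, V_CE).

I_C ≈ 4.4 mA, V_CE ≈ 7.2 V

Thevenize the base divider: V_Th = V_CC·R_2/(R_1+R_2) = 12×5.6/23.6 = 2.85 V, R_Th = R_1‖R_2 = 4.27 kΩ.
Base-emitter loop: V_Th = I_B·R_Th + V_BE + (β+1)I_B·R_E, so I_B = (2.85 − 0.7) / (4.27 + 51×0.39) = 0.0889 mA.
I_C = β·I_B = 50×0.0889 = 4.44 mA, and I_E = (β+1)I_B = 4.53 mA.
V_CE = V_CC − I_C·R_C − I_E·R_E = 12 − 4.44×0.68 − 4.53×0.39 = 7.21 V.
V_CE = 7.21 V > 0.2 V confirms active-region operation.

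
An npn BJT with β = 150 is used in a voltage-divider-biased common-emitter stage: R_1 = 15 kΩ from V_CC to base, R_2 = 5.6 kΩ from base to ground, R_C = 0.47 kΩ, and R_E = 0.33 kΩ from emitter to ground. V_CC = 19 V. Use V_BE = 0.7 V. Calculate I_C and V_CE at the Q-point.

Thevenize the base divider: V_Th = V_CC·R_2/(R_1+R_2) = 19×5.6/20.6 = 5.17 V, R_Th = R_1‖R_2 = 4.08 kΩ.
Base-emitter loop: V_Th = I_B·R_Th + V_BE + (β+1)I_B·R_E, so I_B = (5.17 − 0.7) / (4.08 + 151×0.33) = 0.0828 mA.
I_C = β·I_B = 150×0.0828 = 12.4 mA, and I_E = (β+1)I_B = 12.5 mA.
V_CE = V_CC − I_C·R_C − I_E·R_E = 19 − 12.4×0.47 − 12.5×0.33 = 9.03 V.
V_CE = 9.03 V > 0.2 V confirms active-region operation.

I_C ≈ 12 mA, V_CE ≈ 9 V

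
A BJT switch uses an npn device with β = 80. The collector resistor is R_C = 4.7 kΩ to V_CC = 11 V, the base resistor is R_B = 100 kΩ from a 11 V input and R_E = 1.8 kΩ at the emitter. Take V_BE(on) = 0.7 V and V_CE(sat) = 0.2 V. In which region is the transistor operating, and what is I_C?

saturation; I_C ≈ 1.6 mA

Assume active: I_B = (11 − 0.7)/(100 + 81×1.8) = 0.0419 mA, I_C = β·I_B = 3.35 mA.
Then V_CE = 11 − 3.35×4.7 − 3.39×1.8 = -10.9 V < 0.2 V — the active assumption fails.
Re-solve with V_CE = 0.2 V. KCL at the emitter: V_E/R_E = (V_BB−0.7−V_E)/R_B + (V_CC−0.2−V_E)/R_C, giving V_E = 3.08 V.
I_C = (V_CC − 0.2 − V_E)/R_C = (10.8 − 3.08)/4.7 = 1.64 mA.
Check: I_B = (10.3 − 3.08)/100 = 0.0722 mA, and β·I_B = 5.77 mA > I_C, confirming saturation.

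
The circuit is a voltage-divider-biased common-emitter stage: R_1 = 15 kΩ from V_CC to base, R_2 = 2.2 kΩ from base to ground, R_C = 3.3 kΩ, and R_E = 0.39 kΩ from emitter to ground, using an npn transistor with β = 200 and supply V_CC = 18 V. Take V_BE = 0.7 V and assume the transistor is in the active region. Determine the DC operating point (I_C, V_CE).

Thevenize the base divider: V_Th = V_CC·R_2/(R_1+R_2) = 18×2.2/17.2 = 2.3 V, R_Th = R_1‖R_2 = 1.92 kΩ.
Base-emitter loop: V_Th = I_B·R_Th + V_BE + (β+1)I_B·R_E, so I_B = (2.3 − 0.7) / (1.92 + 201×0.39) = 0.02 mA.
I_C = β·I_B = 200×0.02 = 3.99 mA, and I_E = (β+1)I_B = 4.01 mA.
V_CE = V_CC − I_C·R_C − I_E·R_E = 18 − 3.99×3.3 − 4.01×0.39 = 3.27 V.
V_CE = 3.27 V > 0.2 V confirms active-region operation.

I_C ≈ 4 mA, V_CE ≈ 3.3 V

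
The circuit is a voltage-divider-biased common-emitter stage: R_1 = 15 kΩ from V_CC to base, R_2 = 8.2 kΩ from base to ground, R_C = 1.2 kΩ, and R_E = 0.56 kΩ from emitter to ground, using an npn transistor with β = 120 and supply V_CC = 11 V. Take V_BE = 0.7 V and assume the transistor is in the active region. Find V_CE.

Thevenize the base divider: V_Th = V_CC·R_2/(R_1+R_2) = 11×8.2/23.2 = 3.89 V, R_Th = R_1‖R_2 = 5.3 kΩ.
Base-emitter loop: V_Th = I_B·R_Th + V_BE + (β+1)I_B·R_E, so I_B = (3.89 − 0.7) / (5.3 + 121×0.56) = 0.0436 mA.
I_C = β·I_B = 120×0.0436 = 5.24 mA, and I_E = (β+1)I_B = 5.28 mA.
V_CE = V_CC − I_C·R_C − I_E·R_E = 11 − 5.24×1.2 − 5.28×0.56 = 1.76 V.
V_CE = 1.76 V > 0.2 V confirms active-region operation.

V_CE ≈ 1.8 V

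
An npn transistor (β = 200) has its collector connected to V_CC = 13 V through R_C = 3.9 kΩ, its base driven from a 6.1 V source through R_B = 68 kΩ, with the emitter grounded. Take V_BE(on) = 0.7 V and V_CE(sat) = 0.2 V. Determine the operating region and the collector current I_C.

Assume active: I_B = (6.1 − 0.7)/68 = 0.0794 mA, giving I_C = β·I_B = 15.9 mA.
But then V_CE = 13 − 15.9×3.9 = -48.9 V < V_CE(sat) = 0.2 V — impossible in the active region.
So the transistor is saturated. With V_CE = 0.2 V, I_C = (V_CC − 0.2)/R_C = 12.8/3.9 = 3.28 mA.
Check: β·I_B = 15.9 mA > I_C = 3.28 mA, confirming saturation.

saturation; I_C ≈ 3.3 mA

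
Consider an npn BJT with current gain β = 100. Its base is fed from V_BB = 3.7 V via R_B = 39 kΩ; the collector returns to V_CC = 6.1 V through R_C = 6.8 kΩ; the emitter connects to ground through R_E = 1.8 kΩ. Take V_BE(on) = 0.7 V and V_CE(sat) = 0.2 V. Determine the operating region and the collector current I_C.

Assume active: I_B = (3.7 − 0.7)/(39 + 101×1.8) = 0.0136 mA, I_C = β·I_B = 1.36 mA.
Then V_CE = 6.1 − 1.36×6.8 − 1.37×1.8 = -5.61 V < 0.2 V — the active assumption fails.
Re-solve with V_CE = 0.2 V. KCL at the emitter: V_E/R_E = (V_BB−0.7−V_E)/R_B + (V_CC−0.2−V_E)/R_C, giving V_E = 1.3 V.
I_C = (V_CC − 0.2 − V_E)/R_C = (5.9 − 1.3)/6.8 = 0.677 mA.
Check: I_B = (3 − 1.3)/39 = 0.0437 mA, and β·I_B = 4.37 mA > I_C, confirming saturation.

saturation; I_C ≈ 0.68 mA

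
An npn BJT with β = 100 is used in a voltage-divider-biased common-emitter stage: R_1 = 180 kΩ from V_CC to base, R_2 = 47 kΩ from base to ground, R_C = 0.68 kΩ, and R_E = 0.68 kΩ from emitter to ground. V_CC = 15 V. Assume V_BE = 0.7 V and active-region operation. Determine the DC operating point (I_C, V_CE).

Thevenize the base divider: V_Th = V_CC·R_2/(R_1+R_2) = 15×47/227 = 3.11 V, R_Th = R_1‖R_2 = 37.3 kΩ.
Base-emitter loop: V_Th = I_B·R_Th + V_BE + (β+1)I_B·R_E, so I_B = (3.11 − 0.7) / (37.3 + 101×0.68) = 0.0227 mA.
I_C = β·I_B = 100×0.0227 = 2.27 mA, and I_E = (β+1)I_B = 2.29 mA.
V_CE = V_CC − I_C·R_C − I_E·R_E = 15 − 2.27×0.68 − 2.29×0.68 = 11.9 V.
V_CE = 11.9 V > 0.2 V confirms active-region operation.

I_C ≈ 2.3 mA, V_CE ≈ 12 V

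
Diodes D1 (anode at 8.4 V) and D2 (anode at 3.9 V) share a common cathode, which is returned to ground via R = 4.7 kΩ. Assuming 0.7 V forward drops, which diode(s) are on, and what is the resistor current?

Assume both conduct. Then node N would need to be at both 8.4−0.7 = 7.7 V and 3.9−0.7 = 3.2 V, which is impossible.
Assume only D1 conducts: V_N = 8.4 − 0.7 = 7.7 V, so I_R = 7.7/4.7 = 1.64 mA.
Check D2: its anode-to-cathode voltage is 3.9 − 7.7 = -3.8 V < 0.7 V, so it is off. The assumption is consistent.

Only D1 conducts; I_R ≈ 1.6 mA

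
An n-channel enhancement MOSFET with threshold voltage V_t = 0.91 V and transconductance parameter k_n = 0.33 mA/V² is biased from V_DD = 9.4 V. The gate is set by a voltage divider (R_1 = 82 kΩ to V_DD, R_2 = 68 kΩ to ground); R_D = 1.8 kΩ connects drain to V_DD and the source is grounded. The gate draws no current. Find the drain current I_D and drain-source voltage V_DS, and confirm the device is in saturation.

I_D ≈ 1.9 mA, V_DS ≈ 6.1 V

V_G = V_DD·R_2/(R_1+R_2) = 9.4×68/150 = 4.26 V. With the source grounded, V_GS = V_G = 4.26 V.
Assume saturation: I_D = (k_n/2)(V_GS − V_t)² = (0.33/2)×(4.26 − 0.91)² = 0.165×3.35² = 1.85 mA.
V_DS = V_DD − I_D·R_D = 9.4 − 1.85×1.8 = 6.06 V.
Saturation requires V_DS ≥ V_GS − V_t = 3.35 V; 6.06 ≥ 3.35 ✓.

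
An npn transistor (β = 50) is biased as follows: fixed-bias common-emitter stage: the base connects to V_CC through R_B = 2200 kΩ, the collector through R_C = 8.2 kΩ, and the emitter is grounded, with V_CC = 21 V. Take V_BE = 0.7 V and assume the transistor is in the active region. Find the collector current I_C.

I_C ≈ 0.46 mA

Base loop: V_CC = I_B·R_B + V_BE, so I_B = (21 − 0.7)/2200 kΩ = 0.00923 mA.
In the active region I_C = β·I_B = 50 × 0.00923 = 0.461 mA.
Collector loop: V_CE = V_CC − I_C·R_C = 21 − 0.461×8.2 = 17.2 V.
Since V_CE = 17.2 V > V_CE(sat) ≈ 0.2 V, the transistor is in the active region as assumed.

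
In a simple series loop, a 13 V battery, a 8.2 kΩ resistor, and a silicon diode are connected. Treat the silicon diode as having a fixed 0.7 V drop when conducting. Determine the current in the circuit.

KVL around the loop: 13 = V_D + I·R = 0.7 + I × 8.2 kΩ.
So I = (13 − 0.7) / 8.2 kΩ = 12.3 / 8.2 = 1.5 mA.

I ≈ 1.5 mA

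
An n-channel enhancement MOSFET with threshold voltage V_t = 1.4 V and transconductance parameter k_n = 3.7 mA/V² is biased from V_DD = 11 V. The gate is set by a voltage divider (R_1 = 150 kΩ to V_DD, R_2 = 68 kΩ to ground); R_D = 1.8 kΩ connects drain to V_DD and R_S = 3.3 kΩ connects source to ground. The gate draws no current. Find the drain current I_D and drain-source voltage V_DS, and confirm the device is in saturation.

V_G = V_DD·R_2/(R_1+R_2) = 11×68/218 = 3.43 V.
Assume saturation: I_D = (k_n/2)(V_GS − V_t)² with V_GS = V_G − I_D·R_S = 3.43 − 3.3·I_D.
Substituting gives 20.1·I_D² − 25.8·I_D + 7.63 = 0, with roots I_D = 0.464 or 0.817 mA.
The root I_D = 0.817 mA gives V_GS = 0.736 V ≤ V_t, so take I_D = 0.464 mA.
Then V_GS = 1.9 V and V_DS = V_DD − I_D(R_D+R_S) = 11 − 0.464×5.1 = 8.63 V.
Saturation requires V_DS ≥ V_GS − V_t = 0.501 V; 8.63 ≥ 0.501 ✓.

I_D ≈ 0.46 mA, V_DS ≈ 8.6 V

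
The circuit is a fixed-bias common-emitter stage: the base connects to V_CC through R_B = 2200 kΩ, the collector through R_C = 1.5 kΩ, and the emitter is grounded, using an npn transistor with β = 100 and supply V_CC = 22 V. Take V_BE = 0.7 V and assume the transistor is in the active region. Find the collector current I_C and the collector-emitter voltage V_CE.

I_C ≈ 0.97 mA, V_CE ≈ 21 V

Base loop: V_CC = I_B·R_B + V_BE, so I_B = (22 − 0.7)/2200 kΩ = 0.00968 mA.
In the active region I_C = β·I_B = 100 × 0.00968 = 0.968 mA.
Collector loop: V_CE = V_CC − I_C·R_C = 22 − 0.968×1.5 = 20.5 V.
Since V_CE = 20.5 V > V_CE(sat) ≈ 0.2 V, the transistor is in the active region as assumed.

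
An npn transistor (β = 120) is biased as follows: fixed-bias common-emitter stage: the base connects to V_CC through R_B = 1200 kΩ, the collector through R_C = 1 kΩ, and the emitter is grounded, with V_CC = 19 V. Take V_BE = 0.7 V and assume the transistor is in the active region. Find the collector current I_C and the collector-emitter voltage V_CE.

Base loop: V_CC = I_B·R_B + V_BE, so I_B = (19 − 0.7)/1200 kΩ = 0.0153 mA.
In the active region I_C = β·I_B = 120 × 0.0153 = 1.83 mA.
Collector loop: V_CE = V_CC − I_C·R_C = 19 − 1.83×1 = 17.2 V.
Since V_CE = 17.2 V > V_CE(sat) ≈ 0.2 V, the transistor is in the active region as assumed.

I_C ≈ 1.8 mA, V_CE ≈ 17 V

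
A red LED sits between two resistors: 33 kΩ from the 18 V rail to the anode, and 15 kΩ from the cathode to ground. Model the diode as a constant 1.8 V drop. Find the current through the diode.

I ≈ 0.34 mA

The two resistors are in series with the diode, so KVL gives 18 = I·33 + 1.8 + I·15.
I = (18 − 1.8) / (33 + 15) kΩ = 16.2 / 48 = 0.337 mA.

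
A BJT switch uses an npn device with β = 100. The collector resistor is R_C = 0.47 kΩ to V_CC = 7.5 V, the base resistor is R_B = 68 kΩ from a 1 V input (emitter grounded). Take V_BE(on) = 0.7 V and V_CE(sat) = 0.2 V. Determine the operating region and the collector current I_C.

Assume active. Base-emitter loop: I_B = (V_BB − V_BE)/R_B = (1 − 0.7)/68 = 0.00441 mA.
I_C = β·I_B = 100×0.00441 = 0.441 mA.
V_CE = V_CC − I_C·R_C = 7.5 − 0.441×0.47 = 7.29 V > V_CE(sat), so the active-region assumption holds.

active; I_C ≈ 0.44 mA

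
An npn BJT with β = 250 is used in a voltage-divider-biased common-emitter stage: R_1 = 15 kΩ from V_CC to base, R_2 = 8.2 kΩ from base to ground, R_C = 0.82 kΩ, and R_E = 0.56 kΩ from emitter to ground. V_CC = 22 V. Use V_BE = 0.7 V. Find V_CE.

Thevenize the base divider: V_Th = V_CC·R_2/(R_1+R_2) = 22×8.2/23.2 = 7.78 V, R_Th = R_1‖R_2 = 5.3 kΩ.
Base-emitter loop: V_Th = I_B·R_Th + V_BE + (β+1)I_B·R_E, so I_B = (7.78 − 0.7) / (5.3 + 251×0.56) = 0.0485 mA.
I_C = β·I_B = 250×0.0485 = 12.1 mA, and I_E = (β+1)I_B = 12.2 mA.
V_CE = V_CC − I_C·R_C − I_E·R_E = 22 − 12.1×0.82 − 12.2×0.56 = 5.24 V.
V_CE = 5.24 V > 0.2 V confirms active-region operation.

V_CE ≈ 5.2 V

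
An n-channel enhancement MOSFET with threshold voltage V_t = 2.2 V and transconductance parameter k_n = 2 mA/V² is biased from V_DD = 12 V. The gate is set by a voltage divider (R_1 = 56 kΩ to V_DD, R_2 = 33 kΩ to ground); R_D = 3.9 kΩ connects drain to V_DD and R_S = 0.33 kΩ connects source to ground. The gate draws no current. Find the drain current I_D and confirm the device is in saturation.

V_G = V_DD·R_2/(R_1+R_2) = 12×33/89 = 4.45 V.
Assume saturation: I_D = (k_n/2)(V_GS − V_t)² with V_GS = V_G − I_D·R_S = 4.45 − 0.33·I_D.
Substituting gives 0.109·I_D² − 2.48·I_D + 5.06 = 0, with roots I_D = 2.26 or 20.6 mA.
The root I_D = 20.6 mA gives V_GS = -2.33 V ≤ V_t, so take I_D = 2.26 mA.
Then V_GS = 3.7 V and V_DS = V_DD − I_D(R_D+R_S) = 12 − 2.26×4.23 = 2.44 V.
Saturation requires V_DS ≥ V_GS − V_t = 1.5 V; 2.44 ≥ 1.5 ✓.

I_D ≈ 2.3 mA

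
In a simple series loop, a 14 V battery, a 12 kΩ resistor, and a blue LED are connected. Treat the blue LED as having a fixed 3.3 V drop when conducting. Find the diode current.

I ≈ 0.89 mA

KVL around the loop: 14 = V_D + I·R = 3.3 + I × 12 kΩ.
So I = (14 − 3.3) / 12 kΩ = 10.7 / 12 = 0.892 mA.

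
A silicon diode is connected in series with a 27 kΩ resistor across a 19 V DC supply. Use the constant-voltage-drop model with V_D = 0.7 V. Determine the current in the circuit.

KVL around the loop: 19 = V_D + I·R = 0.7 + I × 27 kΩ.
So I = (19 − 0.7) / 27 kΩ = 18.3 / 27 = 0.678 mA.

I ≈ 0.68 mA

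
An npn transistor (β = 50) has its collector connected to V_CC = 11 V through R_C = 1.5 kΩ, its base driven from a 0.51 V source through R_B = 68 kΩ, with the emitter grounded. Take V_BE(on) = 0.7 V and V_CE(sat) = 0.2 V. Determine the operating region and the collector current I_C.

V_BB = 0.51 V ≤ V_BE(on) = 0.7 V, so the base-emitter junction is not forward biased.
The transistor is in cutoff: I_B = I_C = 0.

cutoff; I_C ≈ 0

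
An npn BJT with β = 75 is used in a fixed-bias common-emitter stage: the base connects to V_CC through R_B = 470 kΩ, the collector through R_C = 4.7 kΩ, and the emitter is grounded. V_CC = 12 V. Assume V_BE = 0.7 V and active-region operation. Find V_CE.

Base loop: V_CC = I_B·R_B + V_BE, so I_B = (12 − 0.7)/470 kΩ = 0.024 mA.
In the active region I_C = β·I_B = 75 × 0.024 = 1.8 mA.
Collector loop: V_CE = V_CC − I_C·R_C = 12 − 1.8×4.7 = 3.52 V.
Since V_CE = 3.52 V > V_CE(sat) ≈ 0.2 V, the transistor is in the active region as assumed.

V_CE ≈ 3.5 V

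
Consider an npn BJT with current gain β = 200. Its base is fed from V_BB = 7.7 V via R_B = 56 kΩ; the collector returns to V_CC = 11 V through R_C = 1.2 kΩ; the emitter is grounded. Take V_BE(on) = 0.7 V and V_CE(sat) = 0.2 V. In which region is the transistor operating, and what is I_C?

saturation; I_C ≈ 9 mA

Assume active: I_B = (7.7 − 0.7)/56 = 0.125 mA, giving I_C = β·I_B = 25 mA.
But then V_CE = 11 − 25×1.2 = -19 V < V_CE(sat) = 0.2 V — impossible in the active region.
So the transistor is saturated. With V_CE = 0.2 V, I_C = (V_CC − 0.2)/R_C = 10.8/1.2 = 9 mA.
Check: β·I_B = 25 mA > I_C = 9 mA, confirming saturation.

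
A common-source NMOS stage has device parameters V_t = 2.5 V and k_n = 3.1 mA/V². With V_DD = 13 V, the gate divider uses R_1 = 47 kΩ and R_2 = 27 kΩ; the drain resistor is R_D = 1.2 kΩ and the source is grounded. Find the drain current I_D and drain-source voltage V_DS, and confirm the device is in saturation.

V_G = V_DD·R_2/(R_1+R_2) = 13×27/74 = 4.74 V. With the source grounded, V_GS = V_G = 4.74 V.
Assume saturation: I_D = (k_n/2)(V_GS − V_t)² = (3.1/2)×(4.74 − 2.5)² = 1.55×2.24² = 7.8 mA.
V_DS = V_DD − I_D·R_D = 13 − 7.8×1.2 = 3.64 V.
Saturation requires V_DS ≥ V_GS − V_t = 2.24 V; 3.64 ≥ 2.24 ✓.

I_D ≈ 7.8 mA, V_DS ≈ 3.6 V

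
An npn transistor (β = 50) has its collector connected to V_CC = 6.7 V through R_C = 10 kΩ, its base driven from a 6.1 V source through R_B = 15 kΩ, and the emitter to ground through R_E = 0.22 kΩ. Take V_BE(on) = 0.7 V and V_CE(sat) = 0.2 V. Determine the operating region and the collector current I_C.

saturation; I_C ≈ 0.63 mA

Assume active: I_B = (6.1 − 0.7)/(15 + 51×0.22) = 0.206 mA, I_C = β·I_B = 10.3 mA.
Then V_CE = 6.7 − 10.3×10 − 10.5×0.22 = -98.6 V < 0.2 V — the active assumption fails.
Re-solve with V_CE = 0.2 V. KCL at the emitter: V_E/R_E = (V_BB−0.7−V_E)/R_B + (V_CC−0.2−V_E)/R_C, giving V_E = 0.214 V.
I_C = (V_CC − 0.2 − V_E)/R_C = (6.5 − 0.214)/10 = 0.629 mA.
Check: I_B = (5.4 − 0.214)/15 = 0.346 mA, and β·I_B = 17.3 mA > I_C, confirming saturation.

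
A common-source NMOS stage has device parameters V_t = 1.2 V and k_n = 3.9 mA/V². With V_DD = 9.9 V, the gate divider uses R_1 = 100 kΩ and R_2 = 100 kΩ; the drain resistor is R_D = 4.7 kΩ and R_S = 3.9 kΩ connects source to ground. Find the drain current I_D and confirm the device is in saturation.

I_D ≈ 0.8 mA

V_G = V_DD·R_2/(R_1+R_2) = 9.9×100/200 = 4.95 V.
Assume saturation: I_D = (k_n/2)(V_GS − V_t)² with V_GS = V_G − I_D·R_S = 4.95 − 3.9·I_D.
Substituting gives 29.7·I_D² − 58·I_D + 27.4 = 0, with roots I_D = 0.798 or 1.16 mA.
The root I_D = 1.16 mA gives V_GS = 0.429 V ≤ V_t, so take I_D = 0.798 mA.
Then V_GS = 1.84 V and V_DS = V_DD − I_D(R_D+R_S) = 9.9 − 0.798×8.6 = 3.04 V.
Saturation requires V_DS ≥ V_GS − V_t = 0.64 V; 3.04 ≥ 0.64 ✓.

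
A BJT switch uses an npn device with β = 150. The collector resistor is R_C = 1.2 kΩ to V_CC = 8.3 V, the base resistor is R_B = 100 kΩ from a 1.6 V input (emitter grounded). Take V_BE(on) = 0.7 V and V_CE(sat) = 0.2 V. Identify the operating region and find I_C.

Assume active. Base-emitter loop: I_B = (V_BB − V_BE)/R_B = (1.6 − 0.7)/100 = 0.009 mA.
I_C = β·I_B = 150×0.009 = 1.35 mA.
V_CE = V_CC − I_C·R_C = 8.3 − 1.35×1.2 = 6.68 V > V_CE(sat), so the active-region assumption holds.

active; I_C ≈ 1.4 mA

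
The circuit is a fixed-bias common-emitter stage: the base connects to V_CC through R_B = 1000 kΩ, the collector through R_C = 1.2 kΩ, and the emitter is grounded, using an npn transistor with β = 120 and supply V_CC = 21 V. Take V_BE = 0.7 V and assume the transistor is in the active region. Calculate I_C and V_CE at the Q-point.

I_C ≈ 2.4 mA, V_CE ≈ 18 V

Base loop: V_CC = I_B·R_B + V_BE, so I_B = (21 − 0.7)/1000 kΩ = 0.0203 mA.
In the active region I_C = β·I_B = 120 × 0.0203 = 2.44 mA.
Collector loop: V_CE = V_CC − I_C·R_C = 21 − 2.44×1.2 = 18.1 V.
Since V_CE = 18.1 V > V_CE(sat) ≈ 0.2 V, the transistor is in the active region as assumed.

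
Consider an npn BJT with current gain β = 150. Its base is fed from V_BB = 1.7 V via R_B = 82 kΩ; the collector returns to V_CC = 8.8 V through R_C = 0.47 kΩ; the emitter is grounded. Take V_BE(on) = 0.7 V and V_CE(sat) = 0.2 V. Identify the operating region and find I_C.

active; I_C ≈ 1.8 mA

Assume active. Base-emitter loop: I_B = (V_BB − V_BE)/R_B = (1.7 − 0.7)/82 = 0.0122 mA.
I_C = β·I_B = 150×0.0122 = 1.83 mA.
V_CE = V_CC − I_C·R_C = 8.8 − 1.83×0.47 = 7.94 V > V_CE(sat), so the active-region assumption holds.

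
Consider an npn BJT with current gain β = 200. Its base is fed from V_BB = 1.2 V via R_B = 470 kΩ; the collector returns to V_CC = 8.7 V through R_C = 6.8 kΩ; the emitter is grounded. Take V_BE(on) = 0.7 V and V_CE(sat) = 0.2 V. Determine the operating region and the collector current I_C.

Assume active. Base-emitter loop: I_B = (V_BB − V_BE)/R_B = (1.2 − 0.7)/470 = 0.00106 mA.
I_C = β·I_B = 200×0.00106 = 0.213 mA.
V_CE = V_CC − I_C·R_C = 8.7 − 0.213×6.8 = 7.25 V > V_CE(sat), so the active-region assumption holds.

active; I_C ≈ 0.21 mA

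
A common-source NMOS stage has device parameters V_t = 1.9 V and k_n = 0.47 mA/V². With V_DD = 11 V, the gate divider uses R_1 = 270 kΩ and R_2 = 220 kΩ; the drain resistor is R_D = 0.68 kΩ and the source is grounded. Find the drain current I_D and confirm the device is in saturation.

V_G = V_DD·R_2/(R_1+R_2) = 11×220/490 = 4.94 V. With the source grounded, V_GS = V_G = 4.94 V.
Assume saturation: I_D = (k_n/2)(V_GS − V_t)² = (0.47/2)×(4.94 − 1.9)² = 0.235×3.04² = 2.17 mA.
V_DS = V_DD − I_D·R_D = 11 − 2.17×0.68 = 9.52 V.
Saturation requires V_DS ≥ V_GS − V_t = 3.04 V; 9.52 ≥ 3.04 ✓.

I_D ≈ 2.2 mA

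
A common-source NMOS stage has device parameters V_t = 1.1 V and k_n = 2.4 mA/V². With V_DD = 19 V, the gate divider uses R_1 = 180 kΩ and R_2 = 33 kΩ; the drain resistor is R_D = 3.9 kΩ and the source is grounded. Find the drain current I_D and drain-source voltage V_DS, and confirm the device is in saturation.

V_G = V_DD·R_2/(R_1+R_2) = 19×33/213 = 2.94 V. With the source grounded, V_GS = V_G = 2.94 V.
Assume saturation: I_D = (k_n/2)(V_GS − V_t)² = (2.4/2)×(2.94 − 1.1)² = 1.2×1.84² = 4.08 mA.
V_DS = V_DD − I_D·R_D = 19 − 4.08×3.9 = 3.09 V.
Saturation requires V_DS ≥ V_GS − V_t = 1.84 V; 3.09 ≥ 1.84 ✓.

I_D ≈ 4.1 mA, V_DS ≈ 3.1 V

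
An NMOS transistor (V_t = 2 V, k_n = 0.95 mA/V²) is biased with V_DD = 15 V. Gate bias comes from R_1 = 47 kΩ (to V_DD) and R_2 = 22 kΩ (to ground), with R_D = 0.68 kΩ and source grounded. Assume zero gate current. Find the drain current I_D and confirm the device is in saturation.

V_G = V_DD·R_2/(R_1+R_2) = 15×22/69 = 4.78 V. With the source grounded, V_GS = V_G = 4.78 V.
Assume saturation: I_D = (k_n/2)(V_GS − V_t)² = (0.95/2)×(4.78 − 2)² = 0.475×2.78² = 3.68 mA.
V_DS = V_DD − I_D·R_D = 15 − 3.68×0.68 = 12.5 V.
Saturation requires V_DS ≥ V_GS − V_t = 2.78 V; 12.5 ≥ 2.78 ✓.

I_D ≈ 3.7 mA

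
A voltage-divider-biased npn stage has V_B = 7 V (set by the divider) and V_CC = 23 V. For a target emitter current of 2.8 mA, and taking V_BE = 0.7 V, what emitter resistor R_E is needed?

V_E = V_B − V_BE = 7 − 0.7 = 6.3 V.
R_E = V_E / I_E = 6.3 / 2.8 = 2.25 kΩ.

R_E ≈ 2.2 kΩ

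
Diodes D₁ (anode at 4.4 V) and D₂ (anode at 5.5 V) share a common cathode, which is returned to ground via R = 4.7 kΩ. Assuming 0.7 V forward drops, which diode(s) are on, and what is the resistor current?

Only D₂ conducts; I_R ≈ 1 mA

Assume both conduct. Then node N would need to be at both 4.4−0.7 = 3.7 V and 5.5−0.7 = 4.8 V, which is impossible.
Assume only D₂ conducts: V_N = 5.5 − 0.7 = 4.8 V, so I_R = 4.8/4.7 = 1.02 mA.
Check D₁: its anode-to-cathode voltage is 4.4 − 4.8 = -0.4 V < 0.7 V, so it is off. The assumption is consistent.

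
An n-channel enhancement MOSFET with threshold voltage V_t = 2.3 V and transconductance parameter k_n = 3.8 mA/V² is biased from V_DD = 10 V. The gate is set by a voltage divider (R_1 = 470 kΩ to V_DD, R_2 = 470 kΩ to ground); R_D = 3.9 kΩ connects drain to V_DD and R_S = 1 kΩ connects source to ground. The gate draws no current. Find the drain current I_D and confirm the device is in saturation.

V_G = V_DD·R_2/(R_1+R_2) = 10×470/940 = 5 V.
Assume saturation: I_D = (k_n/2)(V_GS − V_t)² with V_GS = V_G − I_D·R_S = 5 − 1·I_D.
Substituting gives 1.9·I_D² − 11.3·I_D + 13.9 = 0, with roots I_D = 1.74 or 4.18 mA.
The root I_D = 4.18 mA gives V_GS = 0.816 V ≤ V_t, so take I_D = 1.74 mA.
Then V_GS = 3.26 V and V_DS = V_DD − I_D(R_D+R_S) = 10 − 1.74×4.9 = 1.46 V.
Saturation requires V_DS ≥ V_GS − V_t = 0.958 V; 1.46 ≥ 0.958 ✓.

I_D ≈ 1.7 mA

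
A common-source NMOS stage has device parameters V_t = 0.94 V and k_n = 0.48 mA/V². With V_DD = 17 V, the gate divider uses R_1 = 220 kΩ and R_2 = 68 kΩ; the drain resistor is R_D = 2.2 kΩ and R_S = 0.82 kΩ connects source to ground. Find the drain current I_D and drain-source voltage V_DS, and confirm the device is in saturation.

V_G = V_DD·R_2/(R_1+R_2) = 17×68/288 = 4.01 V.
Assume saturation: I_D = (k_n/2)(V_GS − V_t)² with V_GS = V_G − I_D·R_S = 4.01 − 0.82·I_D.
Substituting gives 0.161·I_D² − 2.21·I_D + 2.27 = 0, with roots I_D = 1.12 or 12.6 mA.
The root I_D = 12.6 mA gives V_GS = -6.3 V ≤ V_t, so take I_D = 1.12 mA.
Then V_GS = 3.1 V and V_DS = V_DD − I_D(R_D+R_S) = 17 − 1.12×3.02 = 13.6 V.
Saturation requires V_DS ≥ V_GS − V_t = 2.16 V; 13.6 ≥ 2.16 ✓.

I_D ≈ 1.1 mA, V_DS ≈ 14 V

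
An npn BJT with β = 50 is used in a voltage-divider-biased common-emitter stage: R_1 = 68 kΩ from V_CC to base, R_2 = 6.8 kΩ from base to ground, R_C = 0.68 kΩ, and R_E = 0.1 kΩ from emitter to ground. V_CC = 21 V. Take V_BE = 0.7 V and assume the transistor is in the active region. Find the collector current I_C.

I_C ≈ 5.4 mA

Thevenize the base divider: V_Th = V_CC·R_2/(R_1+R_2) = 21×6.8/74.8 = 1.91 V, R_Th = R_1‖R_2 = 6.18 kΩ.
Base-emitter loop: V_Th = I_B·R_Th + V_BE + (β+1)I_B·R_E, so I_B = (1.91 − 0.7) / (6.18 + 51×0.1) = 0.107 mA.
I_C = β·I_B = 50×0.107 = 5.36 mA, and I_E = (β+1)I_B = 5.47 mA.
V_CE = V_CC − I_C·R_C − I_E·R_E = 21 − 5.36×0.68 − 5.47×0.1 = 16.8 V.
V_CE = 16.8 V > 0.2 V confirms active-region operation.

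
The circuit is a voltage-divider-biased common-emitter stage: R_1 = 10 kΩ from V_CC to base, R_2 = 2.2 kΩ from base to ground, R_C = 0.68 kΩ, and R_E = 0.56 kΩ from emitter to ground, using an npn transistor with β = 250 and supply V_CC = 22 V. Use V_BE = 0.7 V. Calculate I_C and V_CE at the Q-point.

Thevenize the base divider: V_Th = V_CC·R_2/(R_1+R_2) = 22×2.2/12.2 = 3.97 V, R_Th = R_1‖R_2 = 1.8 kΩ.
Base-emitter loop: V_Th = I_B·R_Th + V_BE + (β+1)I_B·R_E, so I_B = (3.97 − 0.7) / (1.8 + 251×0.56) = 0.0229 mA.
I_C = β·I_B = 250×0.0229 = 5.74 mA, and I_E = (β+1)I_B = 5.76 mA.
V_CE = V_CC − I_C·R_C − I_E·R_E = 22 − 5.74×0.68 − 5.76×0.56 = 14.9 V.
V_CE = 14.9 V > 0.2 V confirms active-region operation.

I_C ≈ 5.7 mA, V_CE ≈ 15 V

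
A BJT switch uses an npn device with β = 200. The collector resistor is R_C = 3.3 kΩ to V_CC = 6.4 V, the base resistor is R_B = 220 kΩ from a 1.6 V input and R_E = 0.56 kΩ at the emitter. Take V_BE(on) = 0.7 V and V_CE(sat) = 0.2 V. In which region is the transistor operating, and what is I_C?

Assume active. Base-emitter loop: I_B = (V_BB − V_BE)/(R_B + (β+1)R_E) = (1.6 − 0.7)/(220 + 201×0.56) = 0.00271 mA.
I_C = β·I_B = 200×0.00271 = 0.541 mA.
V_CE = V_CC − I_C·R_C − I_E·R_E = 6.4 − 0.541×3.3 − 0.544×0.56 = 4.31 V > V_CE(sat), so the active-region assumption holds.

active; I_C ≈ 0.54 mA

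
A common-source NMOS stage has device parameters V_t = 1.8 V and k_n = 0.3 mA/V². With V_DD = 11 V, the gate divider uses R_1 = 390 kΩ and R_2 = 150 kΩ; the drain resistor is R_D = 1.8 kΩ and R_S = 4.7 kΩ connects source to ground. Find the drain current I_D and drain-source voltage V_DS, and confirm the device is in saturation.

I_D ≈ 0.096 mA, V_DS ≈ 10 V

V_G = V_DD·R_2/(R_1+R_2) = 11×150/540 = 3.06 V.
Assume saturation: I_D = (k_n/2)(V_GS − V_t)² with V_GS = V_G − I_D·R_S = 3.06 − 4.7·I_D.
Substituting gives 3.31·I_D² − 2.77·I_D + 0.236 = 0, with roots I_D = 0.0965 or 0.74 mA.
The root I_D = 0.74 mA gives V_GS = -0.42 V ≤ V_t, so take I_D = 0.0965 mA.
Then V_GS = 2.6 V and V_DS = V_DD − I_D(R_D+R_S) = 11 − 0.0965×6.5 = 10.4 V.
Saturation requires V_DS ≥ V_GS − V_t = 0.802 V; 10.4 ≥ 0.802 ✓.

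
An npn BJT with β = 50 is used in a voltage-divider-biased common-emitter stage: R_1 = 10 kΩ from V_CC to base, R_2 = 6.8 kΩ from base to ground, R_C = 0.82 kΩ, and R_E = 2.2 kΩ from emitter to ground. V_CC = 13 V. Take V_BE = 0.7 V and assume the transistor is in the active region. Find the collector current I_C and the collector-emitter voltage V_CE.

Thevenize the base divider: V_Th = V_CC·R_2/(R_1+R_2) = 13×6.8/16.8 = 5.26 V, R_Th = R_1‖R_2 = 4.05 kΩ.
Base-emitter loop: V_Th = I_B·R_Th + V_BE + (β+1)I_B·R_E, so I_B = (5.26 − 0.7) / (4.05 + 51×2.2) = 0.0392 mA.
I_C = β·I_B = 50×0.0392 = 1.96 mA, and I_E = (β+1)I_B = 2 mA.
V_CE = V_CC − I_C·R_C − I_E·R_E = 13 − 1.96×0.82 − 2×2.2 = 6.99 V.
V_CE = 6.99 V > 0.2 V confirms active-region operation.

I_C ≈ 2 mA, V_CE ≈ 7 V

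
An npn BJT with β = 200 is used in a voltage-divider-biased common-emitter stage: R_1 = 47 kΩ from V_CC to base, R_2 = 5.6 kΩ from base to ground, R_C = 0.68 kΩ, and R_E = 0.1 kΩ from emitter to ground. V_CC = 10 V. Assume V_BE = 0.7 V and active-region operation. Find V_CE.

V_CE ≈ 7.7 V

Thevenize the base divider: V_Th = V_CC·R_2/(R_1+R_2) = 10×5.6/52.6 = 1.06 V, R_Th = R_1‖R_2 = 5 kΩ.
Base-emitter loop: V_Th = I_B·R_Th + V_BE + (β+1)I_B·R_E, so I_B = (1.06 − 0.7) / (5 + 201×0.1) = 0.0145 mA.
I_C = β·I_B = 200×0.0145 = 2.91 mA, and I_E = (β+1)I_B = 2.92 mA.
V_CE = V_CC − I_C·R_C − I_E·R_E = 10 − 2.91×0.68 − 2.92×0.1 = 7.73 V.
V_CE = 7.73 V > 0.2 V confirms active-region operation.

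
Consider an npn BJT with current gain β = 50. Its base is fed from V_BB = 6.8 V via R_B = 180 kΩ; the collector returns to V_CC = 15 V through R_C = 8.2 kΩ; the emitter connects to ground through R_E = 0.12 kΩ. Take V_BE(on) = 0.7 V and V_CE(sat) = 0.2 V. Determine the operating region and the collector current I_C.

active; I_C ≈ 1.6 mA

Assume active. Base-emitter loop: I_B = (V_BB − V_BE)/(R_B + (β+1)R_E) = (6.8 − 0.7)/(180 + 51×0.12) = 0.0328 mA.
I_C = β·I_B = 50×0.0328 = 1.64 mA.
V_CE = V_CC − I_C·R_C − I_E·R_E = 15 − 1.64×8.2 − 1.67×0.12 = 1.36 V > V_CE(sat), so the active-region assumption holds.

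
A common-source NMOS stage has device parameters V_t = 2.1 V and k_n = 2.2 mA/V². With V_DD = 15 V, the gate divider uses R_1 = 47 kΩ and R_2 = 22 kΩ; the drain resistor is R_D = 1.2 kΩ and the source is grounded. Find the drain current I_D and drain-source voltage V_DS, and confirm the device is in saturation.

I_D ≈ 7.9 mA, V_DS ≈ 5.5 V

V_G = V_DD·R_2/(R_1+R_2) = 15×22/69 = 4.78 V. With the source grounded, V_GS = V_G = 4.78 V.
Assume saturation: I_D = (k_n/2)(V_GS − V_t)² = (2.2/2)×(4.78 − 2.1)² = 1.1×2.68² = 7.92 mA.
V_DS = V_DD − I_D·R_D = 15 − 7.92×1.2 = 5.5 V.
Saturation requires V_DS ≥ V_GS − V_t = 2.68 V; 5.5 ≥ 2.68 ✓.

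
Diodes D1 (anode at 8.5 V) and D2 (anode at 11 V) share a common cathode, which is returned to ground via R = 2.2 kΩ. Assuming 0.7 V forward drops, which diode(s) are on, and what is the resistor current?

Only D2 conducts; I_R ≈ 4.7 mA

Assume both conduct. Then node N would need to be at both 8.5−0.7 = 7.8 V and 11−0.7 = 10.3 V, which is impossible.
Assume only D2 conducts: V_N = 11 − 0.7 = 10.3 V, so I_R = 10.3/2.2 = 4.68 mA.
Check D1: its anode-to-cathode voltage is 8.5 − 10.3 = -1.8 V < 0.7 V, so it is off. The assumption is consistent.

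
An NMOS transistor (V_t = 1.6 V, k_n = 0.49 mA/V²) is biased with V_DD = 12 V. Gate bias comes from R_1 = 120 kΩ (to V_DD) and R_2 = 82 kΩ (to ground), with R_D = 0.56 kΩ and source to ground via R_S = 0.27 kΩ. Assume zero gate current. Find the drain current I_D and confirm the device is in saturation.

I_D ≈ 1.9 mA

V_G = V_DD·R_2/(R_1+R_2) = 12×82/202 = 4.87 V.
Assume saturation: I_D = (k_n/2)(V_GS − V_t)² with V_GS = V_G − I_D·R_S = 4.87 − 0.27·I_D.
Substituting gives 0.0179·I_D² − 1.43·I_D + 2.62 = 0, with roots I_D = 1.87 or 78.3 mA.
The root I_D = 78.3 mA gives V_GS = -16.3 V ≤ V_t, so take I_D = 1.87 mA.
Then V_GS = 4.37 V and V_DS = V_DD − I_D(R_D+R_S) = 12 − 1.87×0.83 = 10.4 V.
Saturation requires V_DS ≥ V_GS − V_t = 2.77 V; 10.4 ≥ 2.77 ✓.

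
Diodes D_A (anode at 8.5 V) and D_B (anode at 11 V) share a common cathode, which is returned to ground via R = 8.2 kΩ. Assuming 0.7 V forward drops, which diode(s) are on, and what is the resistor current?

Assume both conduct. Then node N would need to be at both 8.5−0.7 = 7.8 V and 11−0.7 = 10.3 V, which is impossible.
Assume only D_B conducts: V_N = 11 − 0.7 = 10.3 V, so I_R = 10.3/8.2 = 1.26 mA.
Check D_A: its anode-to-cathode voltage is 8.5 − 10.3 = -1.8 V < 0.7 V, so it is off. The assumption is consistent.

Only D_B conducts; I_R ≈ 1.3 mA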